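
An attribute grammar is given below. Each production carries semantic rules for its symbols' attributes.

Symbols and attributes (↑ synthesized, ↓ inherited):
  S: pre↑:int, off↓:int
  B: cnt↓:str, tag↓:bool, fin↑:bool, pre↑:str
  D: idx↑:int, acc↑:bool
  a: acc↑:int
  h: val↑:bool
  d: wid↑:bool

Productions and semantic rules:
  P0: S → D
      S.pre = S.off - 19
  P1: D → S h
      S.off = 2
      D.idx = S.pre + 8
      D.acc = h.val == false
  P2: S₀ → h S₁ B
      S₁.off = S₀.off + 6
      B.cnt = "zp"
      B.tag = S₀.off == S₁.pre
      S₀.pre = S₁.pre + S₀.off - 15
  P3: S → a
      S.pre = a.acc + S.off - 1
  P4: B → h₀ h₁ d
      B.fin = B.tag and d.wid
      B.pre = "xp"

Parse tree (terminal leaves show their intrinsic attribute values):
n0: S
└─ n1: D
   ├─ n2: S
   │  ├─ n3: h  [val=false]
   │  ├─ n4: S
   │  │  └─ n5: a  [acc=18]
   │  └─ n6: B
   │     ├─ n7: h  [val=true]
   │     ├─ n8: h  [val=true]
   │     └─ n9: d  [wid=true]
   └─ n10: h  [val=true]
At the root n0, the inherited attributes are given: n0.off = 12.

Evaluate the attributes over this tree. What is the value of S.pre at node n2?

1. n0.off = 12  [given at root]
2. n2.off = 2  [2]
3. n3.val = false  [terminal]
4. n4.off = 8  [S₀.off + 6]
5. n5.acc = 18  [terminal]
6. n4.pre = 25  [a.acc + S.off - 1]
7. n6.cnt = "zp"  ["zp"]
8. n6.tag = false  [S₀.off == S₁.pre]
9. n7.val = true  [terminal]
10. n8.val = true  [terminal]
11. n9.wid = true  [terminal]
12. n6.fin = false  [B.tag and d.wid]
13. n6.pre = "xp"  ["xp"]
14. n2.pre = 12  [S₁.pre + S₀.off - 15]
15. n10.val = true  [terminal]
16. n1.idx = 20  [S.pre + 8]
17. n1.acc = false  [h.val == false]
18. n0.pre = -7  [S.off - 19]

12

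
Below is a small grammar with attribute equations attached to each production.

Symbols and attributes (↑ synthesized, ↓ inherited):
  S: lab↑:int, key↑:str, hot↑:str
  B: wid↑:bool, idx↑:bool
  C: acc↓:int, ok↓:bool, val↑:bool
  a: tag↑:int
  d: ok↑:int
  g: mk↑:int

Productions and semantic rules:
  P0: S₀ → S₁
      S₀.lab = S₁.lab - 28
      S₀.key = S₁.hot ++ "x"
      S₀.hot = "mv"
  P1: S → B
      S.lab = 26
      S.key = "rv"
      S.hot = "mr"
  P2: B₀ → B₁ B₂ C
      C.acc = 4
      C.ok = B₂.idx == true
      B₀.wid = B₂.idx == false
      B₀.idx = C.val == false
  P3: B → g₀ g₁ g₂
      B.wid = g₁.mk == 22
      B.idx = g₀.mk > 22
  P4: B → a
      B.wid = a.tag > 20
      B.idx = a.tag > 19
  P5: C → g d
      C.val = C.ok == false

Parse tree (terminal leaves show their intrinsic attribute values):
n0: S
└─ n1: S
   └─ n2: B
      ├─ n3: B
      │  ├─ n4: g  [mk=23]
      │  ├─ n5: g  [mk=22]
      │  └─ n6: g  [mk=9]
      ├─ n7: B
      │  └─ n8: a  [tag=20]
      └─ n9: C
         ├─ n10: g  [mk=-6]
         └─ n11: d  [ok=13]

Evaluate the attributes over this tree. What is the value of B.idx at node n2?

true

1. n4.mk = 23  [terminal]
2. n5.mk = 22  [terminal]
3. n6.mk = 9  [terminal]
4. n3.wid = true  [g₁.mk == 22]
5. n3.idx = true  [g₀.mk > 22]
6. n8.tag = 20  [terminal]
7. n7.wid = false  [a.tag > 20]
8. n7.idx = true  [a.tag > 19]
9. n9.acc = 4  [4]
10. n9.ok = true  [B₂.idx == true]
11. n10.mk = -6  [terminal]
12. n11.ok = 13  [terminal]
13. n9.val = false  [C.ok == false]
14. n2.wid = false  [B₂.idx == false]
15. n2.idx = true  [C.val == false]
16. n1.lab = 26  [26]
17. n1.key = "rv"  ["rv"]
18. n1.hot = "mr"  ["mr"]
19. n0.lab = -2  [S₁.lab - 28]
20. n0.key = "mrx"  [S₁.hot ++ "x"]
21. n0.hot = "mv"  ["mv"]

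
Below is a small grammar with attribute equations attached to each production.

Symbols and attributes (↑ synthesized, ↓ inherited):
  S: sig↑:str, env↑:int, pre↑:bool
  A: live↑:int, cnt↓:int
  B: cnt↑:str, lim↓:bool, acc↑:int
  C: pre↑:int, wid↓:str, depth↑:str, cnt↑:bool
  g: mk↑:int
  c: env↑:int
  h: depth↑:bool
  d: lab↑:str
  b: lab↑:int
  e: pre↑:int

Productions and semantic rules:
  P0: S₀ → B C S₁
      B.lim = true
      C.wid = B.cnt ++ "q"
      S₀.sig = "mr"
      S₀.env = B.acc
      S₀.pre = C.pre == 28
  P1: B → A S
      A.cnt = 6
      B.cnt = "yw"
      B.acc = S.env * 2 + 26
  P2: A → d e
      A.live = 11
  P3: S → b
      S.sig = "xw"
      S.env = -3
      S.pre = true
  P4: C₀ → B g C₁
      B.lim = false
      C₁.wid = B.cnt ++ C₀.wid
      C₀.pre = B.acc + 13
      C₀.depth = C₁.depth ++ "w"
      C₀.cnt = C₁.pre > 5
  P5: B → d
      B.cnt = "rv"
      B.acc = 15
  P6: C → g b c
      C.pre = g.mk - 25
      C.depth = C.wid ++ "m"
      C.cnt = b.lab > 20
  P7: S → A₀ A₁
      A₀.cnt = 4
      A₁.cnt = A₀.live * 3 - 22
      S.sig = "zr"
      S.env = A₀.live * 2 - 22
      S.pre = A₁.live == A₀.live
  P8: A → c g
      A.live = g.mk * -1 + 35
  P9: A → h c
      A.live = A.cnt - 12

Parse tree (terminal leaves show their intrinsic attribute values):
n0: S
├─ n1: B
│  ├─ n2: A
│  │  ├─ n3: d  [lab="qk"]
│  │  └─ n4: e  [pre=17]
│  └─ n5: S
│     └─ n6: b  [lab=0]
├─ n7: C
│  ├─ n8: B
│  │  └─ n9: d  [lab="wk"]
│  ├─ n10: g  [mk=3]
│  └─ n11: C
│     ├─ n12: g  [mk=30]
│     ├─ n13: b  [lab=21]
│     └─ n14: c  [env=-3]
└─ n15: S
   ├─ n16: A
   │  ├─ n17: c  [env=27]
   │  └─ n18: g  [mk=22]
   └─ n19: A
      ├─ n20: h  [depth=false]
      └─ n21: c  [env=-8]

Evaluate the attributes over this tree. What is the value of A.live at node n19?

5

1. n1.lim = true  [true]
2. n2.cnt = 6  [6]
3. n3.lab = "qk"  [terminal]
4. n4.pre = 17  [terminal]
5. n2.live = 11  [11]
6. n6.lab = 0  [terminal]
7. n5.sig = "xw"  ["xw"]
8. n5.env = -3  [-3]
9. n5.pre = true  [true]
10. n1.cnt = "yw"  ["yw"]
11. n1.acc = 20  [S.env * 2 + 26]
12. n7.wid = "ywq"  [B.cnt ++ "q"]
13. n8.lim = false  [false]
14. n9.lab = "wk"  [terminal]
15. n8.cnt = "rv"  ["rv"]
16. n8.acc = 15  [15]
17. n10.mk = 3  [terminal]
18. n11.wid = "rvywq"  [B.cnt ++ C₀.wid]
19. n12.mk = 30  [terminal]
20. n13.lab = 21  [terminal]
21. n14.env = -3  [terminal]
22. n11.pre = 5  [g.mk - 25]
23. n11.depth = "rvywqm"  [C.wid ++ "m"]
24. n11.cnt = true  [b.lab > 20]
25. n7.pre = 28  [B.acc + 13]
26. n7.depth = "rvywqmw"  [C₁.depth ++ "w"]
27. n7.cnt = false  [C₁.pre > 5]
28. n16.cnt = 4  [4]
29. n17.env = 27  [terminal]
30. n18.mk = 22  [terminal]
31. n16.live = 13  [g.mk * -1 + 35]
32. n19.cnt = 17  [A₀.live * 3 - 22]
33. n20.depth = false  [terminal]
34. n21.env = -8  [terminal]
35. n19.live = 5  [A.cnt - 12]
36. n15.sig = "zr"  ["zr"]
37. n15.env = 4  [A₀.live * 2 - 22]
38. n15.pre = false  [A₁.live == A₀.live]
39. n0.sig = "mr"  ["mr"]
40. n0.env = 20  [B.acc]
41. n0.pre = true  [C.pre == 28]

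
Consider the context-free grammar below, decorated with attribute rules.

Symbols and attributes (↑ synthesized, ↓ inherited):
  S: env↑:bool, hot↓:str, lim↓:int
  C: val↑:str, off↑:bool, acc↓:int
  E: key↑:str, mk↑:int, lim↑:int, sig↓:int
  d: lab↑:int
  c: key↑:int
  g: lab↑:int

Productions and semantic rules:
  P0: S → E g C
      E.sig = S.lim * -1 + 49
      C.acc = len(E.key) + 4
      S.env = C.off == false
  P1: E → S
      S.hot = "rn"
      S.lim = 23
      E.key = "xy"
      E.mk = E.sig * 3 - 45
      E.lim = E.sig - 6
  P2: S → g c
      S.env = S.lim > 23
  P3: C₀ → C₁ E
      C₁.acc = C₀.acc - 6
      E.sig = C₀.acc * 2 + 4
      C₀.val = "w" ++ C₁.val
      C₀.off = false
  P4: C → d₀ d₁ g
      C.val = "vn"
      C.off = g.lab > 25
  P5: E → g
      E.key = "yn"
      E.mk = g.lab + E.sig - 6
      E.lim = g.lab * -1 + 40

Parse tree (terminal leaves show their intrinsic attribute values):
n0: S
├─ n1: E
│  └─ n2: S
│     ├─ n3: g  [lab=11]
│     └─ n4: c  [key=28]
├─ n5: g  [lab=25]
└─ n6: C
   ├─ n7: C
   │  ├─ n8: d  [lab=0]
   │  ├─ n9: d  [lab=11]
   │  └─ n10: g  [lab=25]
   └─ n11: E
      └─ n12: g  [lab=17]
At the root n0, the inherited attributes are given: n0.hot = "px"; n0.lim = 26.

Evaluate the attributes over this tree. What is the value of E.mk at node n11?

27

1. n0.hot = "px"  [given at root]
2. n0.lim = 26  [given at root]
3. n1.sig = 23  [S.lim * -1 + 49]
4. n2.hot = "rn"  ["rn"]
5. n2.lim = 23  [23]
6. n3.lab = 11  [terminal]
7. n4.key = 28  [terminal]
8. n2.env = false  [S.lim > 23]
9. n1.key = "xy"  ["xy"]
10. n1.mk = 24  [E.sig * 3 - 45]
11. n1.lim = 17  [E.sig - 6]
12. n5.lab = 25  [terminal]
13. n6.acc = 6  [len(E.key) + 4]
14. n7.acc = 0  [C₀.acc - 6]
15. n8.lab = 0  [terminal]
16. n9.lab = 11  [terminal]
17. n10.lab = 25  [terminal]
18. n7.val = "vn"  ["vn"]
19. n7.off = false  [g.lab > 25]
20. n11.sig = 16  [C₀.acc * 2 + 4]
21. n12.lab = 17  [terminal]
22. n11.key = "yn"  ["yn"]
23. n11.mk = 27  [g.lab + E.sig - 6]
24. n11.lim = 23  [g.lab * -1 + 40]
25. n6.val = "wvn"  ["w" ++ C₁.val]
26. n6.off = false  [false]
27. n0.env = true  [C.off == false]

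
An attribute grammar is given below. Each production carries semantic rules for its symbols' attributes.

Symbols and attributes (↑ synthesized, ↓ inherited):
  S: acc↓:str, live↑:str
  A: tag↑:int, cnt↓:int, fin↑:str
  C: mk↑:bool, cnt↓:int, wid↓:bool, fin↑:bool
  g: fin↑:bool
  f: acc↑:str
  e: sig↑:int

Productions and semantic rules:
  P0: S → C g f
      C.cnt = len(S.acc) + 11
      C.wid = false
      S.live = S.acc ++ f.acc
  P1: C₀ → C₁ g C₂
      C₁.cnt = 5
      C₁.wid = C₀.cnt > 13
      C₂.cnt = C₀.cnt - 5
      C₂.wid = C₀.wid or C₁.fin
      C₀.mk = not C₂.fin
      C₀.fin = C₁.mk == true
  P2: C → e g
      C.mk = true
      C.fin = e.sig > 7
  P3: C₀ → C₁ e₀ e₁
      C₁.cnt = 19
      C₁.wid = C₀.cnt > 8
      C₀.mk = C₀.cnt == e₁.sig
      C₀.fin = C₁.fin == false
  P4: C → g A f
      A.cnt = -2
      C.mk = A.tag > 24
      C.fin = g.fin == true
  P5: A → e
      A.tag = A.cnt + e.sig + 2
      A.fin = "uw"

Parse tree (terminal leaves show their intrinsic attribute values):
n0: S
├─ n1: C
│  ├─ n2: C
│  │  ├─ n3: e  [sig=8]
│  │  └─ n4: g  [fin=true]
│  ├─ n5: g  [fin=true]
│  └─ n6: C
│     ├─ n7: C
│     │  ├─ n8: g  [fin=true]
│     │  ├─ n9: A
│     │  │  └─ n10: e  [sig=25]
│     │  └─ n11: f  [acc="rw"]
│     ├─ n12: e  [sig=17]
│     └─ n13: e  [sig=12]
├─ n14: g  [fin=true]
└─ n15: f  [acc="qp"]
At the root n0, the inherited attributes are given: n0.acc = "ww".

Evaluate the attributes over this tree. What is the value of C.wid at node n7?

false

1. n0.acc = "ww"  [given at root]
2. n1.cnt = 13  [len(S.acc) + 11]
3. n1.wid = false  [false]
4. n2.cnt = 5  [5]
5. n2.wid = false  [C₀.cnt > 13]
6. n3.sig = 8  [terminal]
7. n4.fin = true  [terminal]
8. n2.mk = true  [true]
9. n2.fin = true  [e.sig > 7]
10. n5.fin = true  [terminal]
11. n6.cnt = 8  [C₀.cnt - 5]
12. n6.wid = true  [C₀.wid or C₁.fin]
13. n7.cnt = 19  [19]
14. n7.wid = false  [C₀.cnt > 8]
15. n8.fin = true  [terminal]
16. n9.cnt = -2  [-2]
17. n10.sig = 25  [terminal]
18. n9.tag = 25  [A.cnt + e.sig + 2]
19. n9.fin = "uw"  ["uw"]
20. n11.acc = "rw"  [terminal]
21. n7.mk = true  [A.tag > 24]
22. n7.fin = true  [g.fin == true]
23. n12.sig = 17  [terminal]
24. n13.sig = 12  [terminal]
25. n6.mk = false  [C₀.cnt == e₁.sig]
26. n6.fin = false  [C₁.fin == false]
27. n1.mk = true  [not C₂.fin]
28. n1.fin = true  [C₁.mk == true]
29. n14.fin = true  [terminal]
30. n15.acc = "qp"  [terminal]
31. n0.live = "wwqp"  [S.acc ++ f.acc]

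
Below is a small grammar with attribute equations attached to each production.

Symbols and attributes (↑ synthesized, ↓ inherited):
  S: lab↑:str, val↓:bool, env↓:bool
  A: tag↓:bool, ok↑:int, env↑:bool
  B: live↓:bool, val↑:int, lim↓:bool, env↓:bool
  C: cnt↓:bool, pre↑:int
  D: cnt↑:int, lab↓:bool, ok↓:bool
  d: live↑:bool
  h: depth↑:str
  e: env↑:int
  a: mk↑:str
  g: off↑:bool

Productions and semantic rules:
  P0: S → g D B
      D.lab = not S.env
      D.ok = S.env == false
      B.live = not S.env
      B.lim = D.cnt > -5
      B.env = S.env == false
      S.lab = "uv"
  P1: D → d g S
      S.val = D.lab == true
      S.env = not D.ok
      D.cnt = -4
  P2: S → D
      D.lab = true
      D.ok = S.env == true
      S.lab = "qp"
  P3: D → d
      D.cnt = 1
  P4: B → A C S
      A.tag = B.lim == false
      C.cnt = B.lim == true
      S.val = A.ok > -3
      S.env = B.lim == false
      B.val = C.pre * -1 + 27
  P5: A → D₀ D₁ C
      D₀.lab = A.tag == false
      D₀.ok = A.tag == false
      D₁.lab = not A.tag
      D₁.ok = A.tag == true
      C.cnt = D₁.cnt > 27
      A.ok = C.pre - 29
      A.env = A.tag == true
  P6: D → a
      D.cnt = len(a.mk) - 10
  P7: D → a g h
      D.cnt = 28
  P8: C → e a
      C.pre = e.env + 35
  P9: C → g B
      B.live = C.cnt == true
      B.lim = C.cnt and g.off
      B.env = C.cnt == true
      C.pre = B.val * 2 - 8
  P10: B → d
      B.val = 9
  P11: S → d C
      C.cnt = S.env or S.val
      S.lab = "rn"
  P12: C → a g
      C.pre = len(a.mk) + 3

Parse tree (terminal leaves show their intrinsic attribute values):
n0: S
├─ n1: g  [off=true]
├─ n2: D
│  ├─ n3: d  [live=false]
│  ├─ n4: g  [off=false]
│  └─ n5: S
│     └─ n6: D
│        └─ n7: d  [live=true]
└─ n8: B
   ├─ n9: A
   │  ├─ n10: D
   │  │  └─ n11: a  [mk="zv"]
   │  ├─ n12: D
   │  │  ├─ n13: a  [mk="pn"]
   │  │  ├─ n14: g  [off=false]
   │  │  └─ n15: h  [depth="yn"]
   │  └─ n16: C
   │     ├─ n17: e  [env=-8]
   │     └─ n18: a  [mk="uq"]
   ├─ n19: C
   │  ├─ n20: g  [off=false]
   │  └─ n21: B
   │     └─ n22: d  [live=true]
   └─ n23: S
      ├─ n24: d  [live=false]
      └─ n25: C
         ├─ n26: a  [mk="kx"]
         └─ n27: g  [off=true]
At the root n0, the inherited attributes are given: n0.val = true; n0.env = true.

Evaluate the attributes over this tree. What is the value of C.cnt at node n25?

1. n0.val = true  [given at root]
2. n0.env = true  [given at root]
3. n1.off = true  [terminal]
4. n2.lab = false  [not S.env]
5. n2.ok = false  [S.env == false]
6. n3.live = false  [terminal]
7. n4.off = false  [terminal]
8. n5.val = false  [D.lab == true]
9. n5.env = true  [not D.ok]
10. n6.lab = true  [true]
11. n6.ok = true  [S.env == true]
12. n7.live = true  [terminal]
13. n6.cnt = 1  [1]
14. n5.lab = "qp"  ["qp"]
15. n2.cnt = -4  [-4]
16. n8.live = false  [not S.env]
17. n8.lim = true  [D.cnt > -5]
18. n8.env = false  [S.env == false]
19. n9.tag = false  [B.lim == false]
20. n10.lab = true  [A.tag == false]
21. n10.ok = true  [A.tag == false]
22. n11.mk = "zv"  [terminal]
23. n10.cnt = -8  [len(a.mk) - 10]
24. n12.lab = true  [not A.tag]
25. n12.ok = false  [A.tag == true]
26. n13.mk = "pn"  [terminal]
27. n14.off = false  [terminal]
28. n15.depth = "yn"  [terminal]
29. n12.cnt = 28  [28]
30. n16.cnt = true  [D₁.cnt > 27]
31. n17.env = -8  [terminal]
32. n18.mk = "uq"  [terminal]
33. n16.pre = 27  [e.env + 35]
34. n9.ok = -2  [C.pre - 29]
35. n9.env = false  [A.tag == true]
36. n19.cnt = true  [B.lim == true]
37. n20.off = false  [terminal]
38. n21.live = true  [C.cnt == true]
39. n21.lim = false  [C.cnt and g.off]
40. n21.env = true  [C.cnt == true]
41. n22.live = true  [terminal]
42. n21.val = 9  [9]
43. n19.pre = 10  [B.val * 2 - 8]
44. n23.val = true  [A.ok > -3]
45. n23.env = false  [B.lim == false]
46. n24.live = false  [terminal]
47. n25.cnt = true  [S.env or S.val]
48. n26.mk = "kx"  [terminal]
49. n27.off = true  [terminal]
50. n25.pre = 5  [len(a.mk) + 3]
51. n23.lab = "rn"  ["rn"]
52. n8.val = 17  [C.pre * -1 + 27]
53. n0.lab = "uv"  ["uv"]

true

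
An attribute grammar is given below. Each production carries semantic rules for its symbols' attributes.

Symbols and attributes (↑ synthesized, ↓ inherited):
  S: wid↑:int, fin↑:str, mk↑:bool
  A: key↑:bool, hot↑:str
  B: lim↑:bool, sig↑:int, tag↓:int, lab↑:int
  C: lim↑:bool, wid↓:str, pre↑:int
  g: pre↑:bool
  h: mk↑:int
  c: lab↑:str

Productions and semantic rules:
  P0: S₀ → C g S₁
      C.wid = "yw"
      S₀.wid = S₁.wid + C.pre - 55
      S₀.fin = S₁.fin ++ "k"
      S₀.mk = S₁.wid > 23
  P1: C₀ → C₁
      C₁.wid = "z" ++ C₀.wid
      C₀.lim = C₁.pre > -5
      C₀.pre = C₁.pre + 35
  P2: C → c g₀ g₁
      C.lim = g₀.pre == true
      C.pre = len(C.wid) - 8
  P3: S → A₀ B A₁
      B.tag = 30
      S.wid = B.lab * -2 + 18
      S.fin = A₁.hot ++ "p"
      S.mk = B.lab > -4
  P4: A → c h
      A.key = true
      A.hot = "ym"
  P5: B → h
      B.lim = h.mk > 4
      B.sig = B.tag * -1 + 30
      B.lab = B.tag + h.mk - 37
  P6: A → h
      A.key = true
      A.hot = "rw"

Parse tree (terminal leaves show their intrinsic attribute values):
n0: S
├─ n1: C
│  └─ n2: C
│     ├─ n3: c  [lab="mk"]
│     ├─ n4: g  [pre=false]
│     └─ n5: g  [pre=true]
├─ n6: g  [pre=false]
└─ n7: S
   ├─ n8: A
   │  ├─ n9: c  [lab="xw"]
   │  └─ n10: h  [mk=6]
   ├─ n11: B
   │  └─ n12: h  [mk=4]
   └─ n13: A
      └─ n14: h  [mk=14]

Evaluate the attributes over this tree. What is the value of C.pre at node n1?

1. n1.wid = "yw"  ["yw"]
2. n2.wid = "zyw"  ["z" ++ C₀.wid]
3. n3.lab = "mk"  [terminal]
4. n4.pre = false  [terminal]
5. n5.pre = true  [terminal]
6. n2.lim = false  [g₀.pre == true]
7. n2.pre = -5  [len(C.wid) - 8]
8. n1.lim = false  [C₁.pre > -5]
9. n1.pre = 30  [C₁.pre + 35]
10. n6.pre = false  [terminal]
11. n9.lab = "xw"  [terminal]
12. n10.mk = 6  [terminal]
13. n8.key = true  [true]
14. n8.hot = "ym"  ["ym"]
15. n11.tag = 30  [30]
16. n12.mk = 4  [terminal]
17. n11.lim = false  [h.mk > 4]
18. n11.sig = 0  [B.tag * -1 + 30]
19. n11.lab = -3  [B.tag + h.mk - 37]
20. n14.mk = 14  [terminal]
21. n13.key = true  [true]
22. n13.hot = "rw"  ["rw"]
23. n7.wid = 24  [B.lab * -2 + 18]
24. n7.fin = "rwp"  [A₁.hot ++ "p"]
25. n7.mk = true  [B.lab > -4]
26. n0.wid = -1  [S₁.wid + C.pre - 55]
27. n0.fin = "rwpk"  [S₁.fin ++ "k"]
28. n0.mk = true  [S₁.wid > 23]

30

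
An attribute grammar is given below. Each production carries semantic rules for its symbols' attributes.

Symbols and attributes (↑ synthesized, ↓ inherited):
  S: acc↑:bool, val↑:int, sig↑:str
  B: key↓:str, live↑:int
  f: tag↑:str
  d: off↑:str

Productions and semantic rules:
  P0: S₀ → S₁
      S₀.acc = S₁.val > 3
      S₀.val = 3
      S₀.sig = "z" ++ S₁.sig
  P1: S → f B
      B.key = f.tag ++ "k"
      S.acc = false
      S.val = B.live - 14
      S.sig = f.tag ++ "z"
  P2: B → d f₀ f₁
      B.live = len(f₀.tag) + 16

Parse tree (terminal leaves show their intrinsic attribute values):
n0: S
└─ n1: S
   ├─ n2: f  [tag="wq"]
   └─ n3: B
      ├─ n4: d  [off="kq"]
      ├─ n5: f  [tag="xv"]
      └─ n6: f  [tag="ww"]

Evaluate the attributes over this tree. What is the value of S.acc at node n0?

true

1. n2.tag = "wq"  [terminal]
2. n3.key = "wqk"  [f.tag ++ "k"]
3. n4.off = "kq"  [terminal]
4. n5.tag = "xv"  [terminal]
5. n6.tag = "ww"  [terminal]
6. n3.live = 18  [len(f₀.tag) + 16]
7. n1.acc = false  [false]
8. n1.val = 4  [B.live - 14]
9. n1.sig = "wqz"  [f.tag ++ "z"]
10. n0.acc = true  [S₁.val > 3]
11. n0.val = 3  [3]
12. n0.sig = "zwqz"  ["z" ++ S₁.sig]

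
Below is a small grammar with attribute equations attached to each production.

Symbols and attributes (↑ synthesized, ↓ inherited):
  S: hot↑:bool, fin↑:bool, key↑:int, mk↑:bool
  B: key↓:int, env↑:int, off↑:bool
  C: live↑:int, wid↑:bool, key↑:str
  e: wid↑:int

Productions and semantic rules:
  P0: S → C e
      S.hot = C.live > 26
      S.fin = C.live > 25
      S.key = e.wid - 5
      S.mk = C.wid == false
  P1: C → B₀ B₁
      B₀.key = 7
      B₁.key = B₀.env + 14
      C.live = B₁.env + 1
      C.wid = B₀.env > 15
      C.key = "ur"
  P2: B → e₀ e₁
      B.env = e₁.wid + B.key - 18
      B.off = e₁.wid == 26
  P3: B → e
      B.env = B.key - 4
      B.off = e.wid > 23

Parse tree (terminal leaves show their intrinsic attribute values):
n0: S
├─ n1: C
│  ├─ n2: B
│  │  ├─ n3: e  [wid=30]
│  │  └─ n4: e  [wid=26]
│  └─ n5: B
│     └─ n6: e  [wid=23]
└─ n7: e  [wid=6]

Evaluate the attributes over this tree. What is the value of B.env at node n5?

25

1. n2.key = 7  [7]
2. n3.wid = 30  [terminal]
3. n4.wid = 26  [terminal]
4. n2.env = 15  [e₁.wid + B.key - 18]
5. n2.off = true  [e₁.wid == 26]
6. n5.key = 29  [B₀.env + 14]
7. n6.wid = 23  [terminal]
8. n5.env = 25  [B.key - 4]
9. n5.off = false  [e.wid > 23]
10. n1.live = 26  [B₁.env + 1]
11. n1.wid = false  [B₀.env > 15]
12. n1.key = "ur"  ["ur"]
13. n7.wid = 6  [terminal]
14. n0.hot = false  [C.live > 26]
15. n0.fin = true  [C.live > 25]
16. n0.key = 1  [e.wid - 5]
17. n0.mk = true  [C.wid == false]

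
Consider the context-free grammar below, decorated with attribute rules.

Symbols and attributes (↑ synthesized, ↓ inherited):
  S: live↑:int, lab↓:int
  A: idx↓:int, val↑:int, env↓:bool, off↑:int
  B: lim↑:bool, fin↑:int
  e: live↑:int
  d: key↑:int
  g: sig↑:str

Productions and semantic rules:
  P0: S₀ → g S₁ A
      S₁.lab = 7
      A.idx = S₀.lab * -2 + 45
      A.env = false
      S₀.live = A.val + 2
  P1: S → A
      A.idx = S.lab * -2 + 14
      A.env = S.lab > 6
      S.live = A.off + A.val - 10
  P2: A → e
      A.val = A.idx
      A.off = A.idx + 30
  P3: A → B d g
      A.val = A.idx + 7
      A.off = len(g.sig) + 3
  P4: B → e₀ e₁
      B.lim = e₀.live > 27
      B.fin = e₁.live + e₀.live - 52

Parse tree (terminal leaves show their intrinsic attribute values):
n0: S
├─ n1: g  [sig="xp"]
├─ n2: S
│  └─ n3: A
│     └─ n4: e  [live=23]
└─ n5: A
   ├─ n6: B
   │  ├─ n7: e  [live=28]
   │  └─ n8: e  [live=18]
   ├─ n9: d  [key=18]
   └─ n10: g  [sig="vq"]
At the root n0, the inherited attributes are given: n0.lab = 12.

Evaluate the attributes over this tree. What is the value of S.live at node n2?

1. n0.lab = 12  [given at root]
2. n1.sig = "xp"  [terminal]
3. n2.lab = 7  [7]
4. n3.idx = 0  [S.lab * -2 + 14]
5. n3.env = true  [S.lab > 6]
6. n4.live = 23  [terminal]
7. n3.val = 0  [A.idx]
8. n3.off = 30  [A.idx + 30]
9. n2.live = 20  [A.off + A.val - 10]
10. n5.idx = 21  [S₀.lab * -2 + 45]
11. n5.env = false  [false]
12. n7.live = 28  [terminal]
13. n8.live = 18  [terminal]
14. n6.lim = true  [e₀.live > 27]
15. n6.fin = -6  [e₁.live + e₀.live - 52]
16. n9.key = 18  [terminal]
17. n10.sig = "vq"  [terminal]
18. n5.val = 28  [A.idx + 7]
19. n5.off = 5  [len(g.sig) + 3]
20. n0.live = 30  [A.val + 2]

20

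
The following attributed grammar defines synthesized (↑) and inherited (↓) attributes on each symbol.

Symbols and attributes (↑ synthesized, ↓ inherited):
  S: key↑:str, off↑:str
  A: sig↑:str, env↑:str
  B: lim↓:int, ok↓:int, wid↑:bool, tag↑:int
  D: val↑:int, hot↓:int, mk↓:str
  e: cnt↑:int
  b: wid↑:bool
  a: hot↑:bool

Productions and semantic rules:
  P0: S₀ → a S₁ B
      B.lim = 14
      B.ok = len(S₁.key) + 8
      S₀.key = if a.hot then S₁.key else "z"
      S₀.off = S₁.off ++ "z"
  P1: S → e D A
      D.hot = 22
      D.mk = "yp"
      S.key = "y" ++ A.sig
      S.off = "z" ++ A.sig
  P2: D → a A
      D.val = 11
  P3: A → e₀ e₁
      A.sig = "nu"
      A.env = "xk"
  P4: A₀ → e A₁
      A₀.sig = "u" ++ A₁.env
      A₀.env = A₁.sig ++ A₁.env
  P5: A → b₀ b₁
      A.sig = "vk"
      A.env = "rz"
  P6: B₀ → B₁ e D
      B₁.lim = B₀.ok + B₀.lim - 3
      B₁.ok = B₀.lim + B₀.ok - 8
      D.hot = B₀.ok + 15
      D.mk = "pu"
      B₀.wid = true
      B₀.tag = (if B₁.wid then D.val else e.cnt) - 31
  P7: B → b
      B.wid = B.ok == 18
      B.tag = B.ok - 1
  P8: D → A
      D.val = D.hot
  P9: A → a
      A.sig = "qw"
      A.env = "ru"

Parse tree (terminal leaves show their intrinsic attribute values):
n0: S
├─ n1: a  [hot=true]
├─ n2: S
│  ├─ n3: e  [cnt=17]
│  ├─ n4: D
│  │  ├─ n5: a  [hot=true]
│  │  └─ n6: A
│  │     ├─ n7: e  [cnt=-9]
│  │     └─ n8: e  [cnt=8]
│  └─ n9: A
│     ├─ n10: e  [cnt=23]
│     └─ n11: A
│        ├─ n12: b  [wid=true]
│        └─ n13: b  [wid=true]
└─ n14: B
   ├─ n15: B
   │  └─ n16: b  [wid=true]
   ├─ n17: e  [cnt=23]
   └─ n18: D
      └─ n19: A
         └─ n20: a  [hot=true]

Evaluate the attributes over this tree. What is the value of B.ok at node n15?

18

1. n1.hot = true  [terminal]
2. n3.cnt = 17  [terminal]
3. n4.hot = 22  [22]
4. n4.mk = "yp"  ["yp"]
5. n5.hot = true  [terminal]
6. n7.cnt = -9  [terminal]
7. n8.cnt = 8  [terminal]
8. n6.sig = "nu"  ["nu"]
9. n6.env = "xk"  ["xk"]
10. n4.val = 11  [11]
11. n10.cnt = 23  [terminal]
12. n12.wid = true  [terminal]
13. n13.wid = true  [terminal]
14. n11.sig = "vk"  ["vk"]
15. n11.env = "rz"  ["rz"]
16. n9.sig = "urz"  ["u" ++ A₁.env]
17. n9.env = "vkrz"  [A₁.sig ++ A₁.env]
18. n2.key = "yurz"  ["y" ++ A.sig]
19. n2.off = "zurz"  ["z" ++ A.sig]
20. n14.lim = 14  [14]
21. n14.ok = 12  [len(S₁.key) + 8]
22. n15.lim = 23  [B₀.ok + B₀.lim - 3]
23. n15.ok = 18  [B₀.lim + B₀.ok - 8]
24. n16.wid = true  [terminal]
25. n15.wid = true  [B.ok == 18]
26. n15.tag = 17  [B.ok - 1]
27. n17.cnt = 23  [terminal]
28. n18.hot = 27  [B₀.ok + 15]
29. n18.mk = "pu"  ["pu"]
30. n20.hot = true  [terminal]
31. n19.sig = "qw"  ["qw"]
32. n19.env = "ru"  ["ru"]
33. n18.val = 27  [D.hot]
34. n14.wid = true  [true]
35. n14.tag = -4  [(if B₁.wid then D.val else e.cnt) - 31]
36. n0.key = "yurz"  [if a.hot then S₁.key else "z"]
37. n0.off = "zurzz"  [S₁.off ++ "z"]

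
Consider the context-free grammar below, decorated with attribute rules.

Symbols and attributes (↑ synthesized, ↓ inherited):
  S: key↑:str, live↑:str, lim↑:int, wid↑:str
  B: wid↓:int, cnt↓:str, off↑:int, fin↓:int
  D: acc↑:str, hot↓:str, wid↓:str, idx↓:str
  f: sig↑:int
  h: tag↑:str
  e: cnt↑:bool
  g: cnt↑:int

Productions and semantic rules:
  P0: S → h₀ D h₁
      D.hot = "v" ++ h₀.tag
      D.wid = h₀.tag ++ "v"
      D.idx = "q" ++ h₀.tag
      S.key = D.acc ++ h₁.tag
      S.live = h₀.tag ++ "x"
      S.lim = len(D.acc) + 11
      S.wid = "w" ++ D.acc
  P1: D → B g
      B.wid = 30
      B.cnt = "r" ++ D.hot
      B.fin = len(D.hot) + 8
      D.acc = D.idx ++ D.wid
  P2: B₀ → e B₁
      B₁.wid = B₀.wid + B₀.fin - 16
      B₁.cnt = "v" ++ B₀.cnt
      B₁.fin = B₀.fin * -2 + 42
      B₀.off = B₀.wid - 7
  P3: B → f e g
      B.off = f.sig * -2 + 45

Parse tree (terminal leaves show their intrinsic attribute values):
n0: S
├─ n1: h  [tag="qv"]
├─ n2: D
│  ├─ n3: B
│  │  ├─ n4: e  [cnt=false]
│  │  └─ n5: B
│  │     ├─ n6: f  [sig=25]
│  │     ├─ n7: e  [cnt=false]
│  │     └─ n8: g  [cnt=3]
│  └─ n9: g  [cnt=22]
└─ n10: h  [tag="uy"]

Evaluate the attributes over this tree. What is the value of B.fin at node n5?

20

1. n1.tag = "qv"  [terminal]
2. n2.hot = "vqv"  ["v" ++ h₀.tag]
3. n2.wid = "qvv"  [h₀.tag ++ "v"]
4. n2.idx = "qqv"  ["q" ++ h₀.tag]
5. n3.wid = 30  [30]
6. n3.cnt = "rvqv"  ["r" ++ D.hot]
7. n3.fin = 11  [len(D.hot) + 8]
8. n4.cnt = false  [terminal]
9. n5.wid = 25  [B₀.wid + B₀.fin - 16]
10. n5.cnt = "vrvqv"  ["v" ++ B₀.cnt]
11. n5.fin = 20  [B₀.fin * -2 + 42]
12. n6.sig = 25  [terminal]
13. n7.cnt = false  [terminal]
14. n8.cnt = 3  [terminal]
15. n5.off = -5  [f.sig * -2 + 45]
16. n3.off = 23  [B₀.wid - 7]
17. n9.cnt = 22  [terminal]
18. n2.acc = "qqvqvv"  [D.idx ++ D.wid]
19. n10.tag = "uy"  [terminal]
20. n0.key = "qqvqvvuy"  [D.acc ++ h₁.tag]
21. n0.live = "qvx"  [h₀.tag ++ "x"]
22. n0.lim = 17  [len(D.acc) + 11]
23. n0.wid = "wqqvqvv"  ["w" ++ D.acc]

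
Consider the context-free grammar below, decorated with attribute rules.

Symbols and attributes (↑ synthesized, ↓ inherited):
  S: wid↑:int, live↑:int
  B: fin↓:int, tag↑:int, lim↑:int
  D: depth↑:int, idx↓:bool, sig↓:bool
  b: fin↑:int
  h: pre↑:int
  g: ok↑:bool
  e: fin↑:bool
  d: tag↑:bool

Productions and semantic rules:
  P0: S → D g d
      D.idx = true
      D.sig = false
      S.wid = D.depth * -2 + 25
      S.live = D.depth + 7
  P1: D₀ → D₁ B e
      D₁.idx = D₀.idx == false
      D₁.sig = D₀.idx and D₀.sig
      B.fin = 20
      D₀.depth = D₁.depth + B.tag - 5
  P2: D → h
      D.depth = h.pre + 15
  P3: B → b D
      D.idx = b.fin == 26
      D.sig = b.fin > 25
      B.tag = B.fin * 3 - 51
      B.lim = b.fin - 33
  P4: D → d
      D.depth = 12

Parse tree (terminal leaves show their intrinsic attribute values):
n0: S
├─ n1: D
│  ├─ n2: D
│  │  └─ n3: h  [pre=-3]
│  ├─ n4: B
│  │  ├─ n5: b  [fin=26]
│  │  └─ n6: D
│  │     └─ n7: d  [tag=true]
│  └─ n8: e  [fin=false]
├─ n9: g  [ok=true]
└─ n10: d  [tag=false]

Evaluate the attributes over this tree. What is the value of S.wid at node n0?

-7

1. n1.idx = true  [true]
2. n1.sig = false  [false]
3. n2.idx = false  [D₀.idx == false]
4. n2.sig = false  [D₀.idx and D₀.sig]
5. n3.pre = -3  [terminal]
6. n2.depth = 12  [h.pre + 15]
7. n4.fin = 20  [20]
8. n5.fin = 26  [terminal]
9. n6.idx = true  [b.fin == 26]
10. n6.sig = true  [b.fin > 25]
11. n7.tag = true  [terminal]
12. n6.depth = 12  [12]
13. n4.tag = 9  [B.fin * 3 - 51]
14. n4.lim = -7  [b.fin - 33]
15. n8.fin = false  [terminal]
16. n1.depth = 16  [D₁.depth + B.tag - 5]
17. n9.ok = true  [terminal]
18. n10.tag = false  [terminal]
19. n0.wid = -7  [D.depth * -2 + 25]
20. n0.live = 23  [D.depth + 7]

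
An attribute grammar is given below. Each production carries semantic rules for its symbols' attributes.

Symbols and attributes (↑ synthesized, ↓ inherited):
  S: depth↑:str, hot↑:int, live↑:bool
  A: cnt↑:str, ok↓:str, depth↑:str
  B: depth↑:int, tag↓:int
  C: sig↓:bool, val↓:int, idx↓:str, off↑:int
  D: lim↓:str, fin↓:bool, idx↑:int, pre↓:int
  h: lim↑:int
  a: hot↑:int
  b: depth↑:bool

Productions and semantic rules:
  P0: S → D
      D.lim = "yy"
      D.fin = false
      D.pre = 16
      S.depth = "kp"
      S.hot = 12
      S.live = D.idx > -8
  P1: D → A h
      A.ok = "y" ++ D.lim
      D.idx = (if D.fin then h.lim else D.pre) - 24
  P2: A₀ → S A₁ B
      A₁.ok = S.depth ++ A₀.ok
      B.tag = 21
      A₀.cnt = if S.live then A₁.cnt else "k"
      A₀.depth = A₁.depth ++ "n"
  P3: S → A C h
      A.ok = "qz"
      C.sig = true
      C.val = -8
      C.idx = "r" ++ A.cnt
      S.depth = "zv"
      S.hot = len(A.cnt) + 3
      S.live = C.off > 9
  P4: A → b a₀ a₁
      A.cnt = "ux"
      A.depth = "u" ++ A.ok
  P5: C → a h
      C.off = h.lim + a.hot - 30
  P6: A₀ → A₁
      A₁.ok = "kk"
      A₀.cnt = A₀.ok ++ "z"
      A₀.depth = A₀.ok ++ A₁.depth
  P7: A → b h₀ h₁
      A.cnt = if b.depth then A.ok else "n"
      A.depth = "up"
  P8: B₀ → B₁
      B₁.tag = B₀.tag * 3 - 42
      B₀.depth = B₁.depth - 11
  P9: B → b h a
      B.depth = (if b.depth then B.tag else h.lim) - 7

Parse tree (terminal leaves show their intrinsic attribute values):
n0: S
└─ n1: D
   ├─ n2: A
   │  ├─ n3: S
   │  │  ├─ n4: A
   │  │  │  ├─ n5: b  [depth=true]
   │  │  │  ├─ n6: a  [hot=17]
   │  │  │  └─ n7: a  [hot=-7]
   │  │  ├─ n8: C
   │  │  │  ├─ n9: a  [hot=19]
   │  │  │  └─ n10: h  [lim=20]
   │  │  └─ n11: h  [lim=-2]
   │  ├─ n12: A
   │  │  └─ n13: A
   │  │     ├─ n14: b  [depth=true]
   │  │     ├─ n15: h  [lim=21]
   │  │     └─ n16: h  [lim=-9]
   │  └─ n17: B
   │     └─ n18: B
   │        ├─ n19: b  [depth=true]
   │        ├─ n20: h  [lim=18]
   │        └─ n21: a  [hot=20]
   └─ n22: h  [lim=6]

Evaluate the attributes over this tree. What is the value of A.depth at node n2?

"zvyyyupn"

1. n1.lim = "yy"  ["yy"]
2. n1.fin = false  [false]
3. n1.pre = 16  [16]
4. n2.ok = "yyy"  ["y" ++ D.lim]
5. n4.ok = "qz"  ["qz"]
6. n5.depth = true  [terminal]
7. n6.hot = 17  [terminal]
8. n7.hot = -7  [terminal]
9. n4.cnt = "ux"  ["ux"]
10. n4.depth = "uqz"  ["u" ++ A.ok]
11. n8.sig = true  [true]
12. n8.val = -8  [-8]
13. n8.idx = "rux"  ["r" ++ A.cnt]
14. n9.hot = 19  [terminal]
15. n10.lim = 20  [terminal]
16. n8.off = 9  [h.lim + a.hot - 30]
17. n11.lim = -2  [terminal]
18. n3.depth = "zv"  ["zv"]
19. n3.hot = 5  [len(A.cnt) + 3]
20. n3.live = false  [C.off > 9]
21. n12.ok = "zvyyy"  [S.depth ++ A₀.ok]
22. n13.ok = "kk"  ["kk"]
23. n14.depth = true  [terminal]
24. n15.lim = 21  [terminal]
25. n16.lim = -9  [terminal]
26. n13.cnt = "kk"  [if b.depth then A.ok else "n"]
27. n13.depth = "up"  ["up"]
28. n12.cnt = "zvyyyz"  [A₀.ok ++ "z"]
29. n12.depth = "zvyyyup"  [A₀.ok ++ A₁.depth]
30. n17.tag = 21  [21]
31. n18.tag = 21  [B₀.tag * 3 - 42]
32. n19.depth = true  [terminal]
33. n20.lim = 18  [terminal]
34. n21.hot = 20  [terminal]
35. n18.depth = 14  [(if b.depth then B.tag else h.lim) - 7]
36. n17.depth = 3  [B₁.depth - 11]
37. n2.cnt = "k"  [if S.live then A₁.cnt else "k"]
38. n2.depth = "zvyyyupn"  [A₁.depth ++ "n"]
39. n22.lim = 6  [terminal]
40. n1.idx = -8  [(if D.fin then h.lim else D.pre) - 24]
41. n0.depth = "kp"  ["kp"]
42. n0.hot = 12  [12]
43. n0.live = false  [D.idx > -8]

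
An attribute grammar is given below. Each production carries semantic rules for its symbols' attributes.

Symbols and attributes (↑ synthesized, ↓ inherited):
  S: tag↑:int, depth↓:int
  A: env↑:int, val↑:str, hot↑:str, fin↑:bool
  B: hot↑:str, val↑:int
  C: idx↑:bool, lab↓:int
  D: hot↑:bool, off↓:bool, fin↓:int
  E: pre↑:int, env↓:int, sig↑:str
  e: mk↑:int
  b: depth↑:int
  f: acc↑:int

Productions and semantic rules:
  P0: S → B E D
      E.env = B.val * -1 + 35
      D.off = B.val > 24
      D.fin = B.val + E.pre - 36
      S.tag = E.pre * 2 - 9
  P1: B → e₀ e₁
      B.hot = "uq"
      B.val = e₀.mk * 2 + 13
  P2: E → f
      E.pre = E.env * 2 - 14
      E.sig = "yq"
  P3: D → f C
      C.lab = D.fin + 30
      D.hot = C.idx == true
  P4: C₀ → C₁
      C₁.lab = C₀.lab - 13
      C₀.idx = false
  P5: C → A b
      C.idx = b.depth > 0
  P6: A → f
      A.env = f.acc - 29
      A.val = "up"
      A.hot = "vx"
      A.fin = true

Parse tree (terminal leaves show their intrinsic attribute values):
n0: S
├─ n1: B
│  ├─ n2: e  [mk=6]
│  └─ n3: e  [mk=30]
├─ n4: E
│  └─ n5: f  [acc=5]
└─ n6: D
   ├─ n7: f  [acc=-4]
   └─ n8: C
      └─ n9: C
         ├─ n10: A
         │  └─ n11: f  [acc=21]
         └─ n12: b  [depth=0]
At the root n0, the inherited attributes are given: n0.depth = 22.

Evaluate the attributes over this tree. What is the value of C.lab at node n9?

12

1. n0.depth = 22  [given at root]
2. n2.mk = 6  [terminal]
3. n3.mk = 30  [terminal]
4. n1.hot = "uq"  ["uq"]
5. n1.val = 25  [e₀.mk * 2 + 13]
6. n4.env = 10  [B.val * -1 + 35]
7. n5.acc = 5  [terminal]
8. n4.pre = 6  [E.env * 2 - 14]
9. n4.sig = "yq"  ["yq"]
10. n6.off = true  [B.val > 24]
11. n6.fin = -5  [B.val + E.pre - 36]
12. n7.acc = -4  [terminal]
13. n8.lab = 25  [D.fin + 30]
14. n9.lab = 12  [C₀.lab - 13]
15. n11.acc = 21  [terminal]
16. n10.env = -8  [f.acc - 29]
17. n10.val = "up"  ["up"]
18. n10.hot = "vx"  ["vx"]
19. n10.fin = true  [true]
20. n12.depth = 0  [terminal]
21. n9.idx = false  [b.depth > 0]
22. n8.idx = false  [false]
23. n6.hot = false  [C.idx == true]
24. n0.tag = 3  [E.pre * 2 - 9]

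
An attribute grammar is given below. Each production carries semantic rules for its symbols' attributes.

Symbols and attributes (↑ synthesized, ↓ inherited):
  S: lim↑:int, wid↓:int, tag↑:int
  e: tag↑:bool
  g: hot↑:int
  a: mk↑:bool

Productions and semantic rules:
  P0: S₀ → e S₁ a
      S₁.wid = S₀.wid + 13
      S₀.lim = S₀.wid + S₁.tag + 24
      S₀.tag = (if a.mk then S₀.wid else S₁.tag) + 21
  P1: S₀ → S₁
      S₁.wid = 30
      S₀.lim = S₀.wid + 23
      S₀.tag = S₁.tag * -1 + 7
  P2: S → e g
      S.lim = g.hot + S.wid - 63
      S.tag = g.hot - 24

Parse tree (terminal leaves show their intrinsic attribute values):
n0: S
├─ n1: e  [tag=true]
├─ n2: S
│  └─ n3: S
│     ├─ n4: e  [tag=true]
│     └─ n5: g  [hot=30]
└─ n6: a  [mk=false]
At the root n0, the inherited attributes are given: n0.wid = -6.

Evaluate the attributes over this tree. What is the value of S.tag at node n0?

22

1. n0.wid = -6  [given at root]
2. n1.tag = true  [terminal]
3. n2.wid = 7  [S₀.wid + 13]
4. n3.wid = 30  [30]
5. n4.tag = true  [terminal]
6. n5.hot = 30  [terminal]
7. n3.lim = -3  [g.hot + S.wid - 63]
8. n3.tag = 6  [g.hot - 24]
9. n2.lim = 30  [S₀.wid + 23]
10. n2.tag = 1  [S₁.tag * -1 + 7]
11. n6.mk = false  [terminal]
12. n0.lim = 19  [S₀.wid + S₁.tag + 24]
13. n0.tag = 22  [(if a.mk then S₀.wid else S₁.tag) + 21]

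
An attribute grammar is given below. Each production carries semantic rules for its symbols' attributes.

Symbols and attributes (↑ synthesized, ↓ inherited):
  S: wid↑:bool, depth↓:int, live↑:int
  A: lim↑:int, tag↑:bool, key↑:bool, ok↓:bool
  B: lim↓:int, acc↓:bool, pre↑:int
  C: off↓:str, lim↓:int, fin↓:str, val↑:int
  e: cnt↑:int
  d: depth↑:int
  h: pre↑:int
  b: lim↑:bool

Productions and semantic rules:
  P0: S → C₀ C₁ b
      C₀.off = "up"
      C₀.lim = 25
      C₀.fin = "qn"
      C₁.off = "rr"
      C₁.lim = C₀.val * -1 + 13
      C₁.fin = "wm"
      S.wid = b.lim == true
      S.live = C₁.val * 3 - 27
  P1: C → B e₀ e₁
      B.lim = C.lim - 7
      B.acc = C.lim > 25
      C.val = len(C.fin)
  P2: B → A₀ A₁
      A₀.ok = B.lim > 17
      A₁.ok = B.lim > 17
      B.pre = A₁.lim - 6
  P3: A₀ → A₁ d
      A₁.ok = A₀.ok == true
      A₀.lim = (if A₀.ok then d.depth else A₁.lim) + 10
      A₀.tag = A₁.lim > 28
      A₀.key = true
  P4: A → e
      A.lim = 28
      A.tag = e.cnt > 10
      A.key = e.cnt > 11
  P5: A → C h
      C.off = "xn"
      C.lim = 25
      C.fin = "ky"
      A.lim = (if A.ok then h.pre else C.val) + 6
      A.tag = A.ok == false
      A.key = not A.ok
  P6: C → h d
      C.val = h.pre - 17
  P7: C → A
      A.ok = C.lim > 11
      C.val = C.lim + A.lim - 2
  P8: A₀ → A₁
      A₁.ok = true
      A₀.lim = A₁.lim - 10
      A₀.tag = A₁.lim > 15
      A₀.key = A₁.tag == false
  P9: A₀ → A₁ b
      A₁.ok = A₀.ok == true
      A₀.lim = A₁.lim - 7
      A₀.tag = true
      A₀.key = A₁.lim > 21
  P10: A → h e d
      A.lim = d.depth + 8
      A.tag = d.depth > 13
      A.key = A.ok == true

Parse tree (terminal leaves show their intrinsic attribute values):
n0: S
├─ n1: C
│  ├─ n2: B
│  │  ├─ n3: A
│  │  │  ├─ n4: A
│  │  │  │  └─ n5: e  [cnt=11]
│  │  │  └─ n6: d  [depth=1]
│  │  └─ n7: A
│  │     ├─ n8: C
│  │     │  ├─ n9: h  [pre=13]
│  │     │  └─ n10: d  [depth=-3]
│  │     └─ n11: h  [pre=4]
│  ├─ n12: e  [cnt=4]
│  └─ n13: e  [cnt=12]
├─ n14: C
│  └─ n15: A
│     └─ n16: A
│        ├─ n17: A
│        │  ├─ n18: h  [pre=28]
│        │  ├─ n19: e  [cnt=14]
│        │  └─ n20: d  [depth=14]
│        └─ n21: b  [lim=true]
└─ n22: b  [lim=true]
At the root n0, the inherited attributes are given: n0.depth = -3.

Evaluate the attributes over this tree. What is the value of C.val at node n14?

1. n0.depth = -3  [given at root]
2. n1.off = "up"  ["up"]
3. n1.lim = 25  [25]
4. n1.fin = "qn"  ["qn"]
5. n2.lim = 18  [C.lim - 7]
6. n2.acc = false  [C.lim > 25]
7. n3.ok = true  [B.lim > 17]
8. n4.ok = true  [A₀.ok == true]
9. n5.cnt = 11  [terminal]
10. n4.lim = 28  [28]
11. n4.tag = true  [e.cnt > 10]
12. n4.key = false  [e.cnt > 11]
13. n6.depth = 1  [terminal]
14. n3.lim = 11  [(if A₀.ok then d.depth else A₁.lim) + 10]
15. n3.tag = false  [A₁.lim > 28]
16. n3.key = true  [true]
17. n7.ok = true  [B.lim > 17]
18. n8.off = "xn"  ["xn"]
19. n8.lim = 25  [25]
20. n8.fin = "ky"  ["ky"]
21. n9.pre = 13  [terminal]
22. n10.depth = -3  [terminal]
23. n8.val = -4  [h.pre - 17]
24. n11.pre = 4  [terminal]
25. n7.lim = 10  [(if A.ok then h.pre else C.val) + 6]
26. n7.tag = false  [A.ok == false]
27. n7.key = false  [not A.ok]
28. n2.pre = 4  [A₁.lim - 6]
29. n12.cnt = 4  [terminal]
30. n13.cnt = 12  [terminal]
31. n1.val = 2  [len(C.fin)]
32. n14.off = "rr"  ["rr"]
33. n14.lim = 11  [C₀.val * -1 + 13]
34. n14.fin = "wm"  ["wm"]
35. n15.ok = false  [C.lim > 11]
36. n16.ok = true  [true]
37. n17.ok = true  [A₀.ok == true]
38. n18.pre = 28  [terminal]
39. n19.cnt = 14  [terminal]
40. n20.depth = 14  [terminal]
41. n17.lim = 22  [d.depth + 8]
42. n17.tag = true  [d.depth > 13]
43. n17.key = true  [A.ok == true]
44. n21.lim = true  [terminal]
45. n16.lim = 15  [A₁.lim - 7]
46. n16.tag = true  [true]
47. n16.key = true  [A₁.lim > 21]
48. n15.lim = 5  [A₁.lim - 10]
49. n15.tag = false  [A₁.lim > 15]
50. n15.key = false  [A₁.tag == false]
51. n14.val = 14  [C.lim + A.lim - 2]
52. n22.lim = true  [terminal]
53. n0.wid = true  [b.lim == true]
54. n0.live = 15  [C₁.val * 3 - 27]

14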